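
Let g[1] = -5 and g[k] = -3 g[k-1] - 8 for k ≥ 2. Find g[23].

-94143178829

The fixed point is -8/(1 + 3) = -2, so g[k] + 2 = -3(g[k-1] + 2).
Hence g[k] = -3·(-3)^{k-1} - 2.
g[23] = -3·(-3)^{22} - 2 = -3·31381059609 - 2 = -94143178829.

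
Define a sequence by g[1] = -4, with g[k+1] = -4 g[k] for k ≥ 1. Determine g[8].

g[2] = -4(-4) = 16
g[3] = -4(16) = -64
g[4] = -4(-64) = 256
g[5] = -4(256) = -1024
g[6] = -4(-1024) = 4096
g[7] = -4(4096) = -16384
g[8] = -4(-16384) = 65536

65536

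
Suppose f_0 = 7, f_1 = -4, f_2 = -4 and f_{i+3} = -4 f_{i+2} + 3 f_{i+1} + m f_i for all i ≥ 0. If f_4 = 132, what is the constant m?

f_3 = 4 + 7m
f_4 = -28 - 32m
So -28 - 32m = 132, giving m = -5.

-5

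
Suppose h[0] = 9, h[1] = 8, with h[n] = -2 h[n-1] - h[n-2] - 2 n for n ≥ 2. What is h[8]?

-143

h[2] = -2·8 - 9 - 4 = -29
h[3] = -2·(-29) - 8 - 6 = 44
h[4] = -2·44 - (-29) - 8 = -67
h[5] = -2·(-67) - 44 - 10 = 80
h[6] = -2·80 - (-67) - 12 = -105
h[7] = -2·(-105) - 80 - 14 = 116
h[8] = -2·116 - (-105) - 16 = -143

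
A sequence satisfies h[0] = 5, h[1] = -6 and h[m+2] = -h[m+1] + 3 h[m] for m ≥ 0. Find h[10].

h[2] = -(-6) + 3·5 = 21
h[3] = -21 + 3·(-6) = -39
h[4] = -(-39) + 3·21 = 102
h[5] = -102 + 3·(-39) = -219
h[6] = -(-219) + 3·102 = 525
h[7] = -525 + 3·(-219) = -1182
h[8] = -(-1182) + 3·525 = 2757
h[9] = -2757 + 3·(-1182) = -6303
h[10] = -(-6303) + 3·2757 = 14574

14574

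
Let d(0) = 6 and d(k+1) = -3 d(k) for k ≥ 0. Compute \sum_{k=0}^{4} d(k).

d(1) = -3(6) = -18
d(2) = -3(-18) = 54
d(3) = -3(54) = -162
d(4) = -3(-162) = 486
Sum = 6 + (-18) + 54 + (-162) + 486 = 366

366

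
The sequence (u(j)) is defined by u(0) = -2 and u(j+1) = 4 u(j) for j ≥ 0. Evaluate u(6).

u(1) = 4*(-2) = -8
u(2) = 4*(-8) = -32
u(3) = 4*(-32) = -128
u(4) = 4*(-128) = -512
u(5) = 4*(-512) = -2048
u(6) = 4*(-2048) = -8192

-8192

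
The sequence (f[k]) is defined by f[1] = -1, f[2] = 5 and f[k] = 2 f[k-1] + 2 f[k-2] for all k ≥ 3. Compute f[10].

f[3] = 2*5 + 2*(-1) = 8
f[4] = 2*8 + 2*5 = 26
f[5] = 2*26 + 2*8 = 68
f[6] = 2*68 + 2*26 = 188
f[7] = 2*188 + 2*68 = 512
f[8] = 2*512 + 2*188 = 1400
f[9] = 2*1400 + 2*512 = 3824
f[10] = 2*3824 + 2*1400 = 10448

10448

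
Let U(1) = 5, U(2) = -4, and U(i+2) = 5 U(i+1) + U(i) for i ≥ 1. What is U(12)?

-41732629

U(3) = 5·(-4) + 5 = -15
U(4) = 5·(-15) + (-4) = -79
U(5) = 5·(-79) + (-15) = -410
U(6) = 5·(-410) + (-79) = -2129
U(7) = 5·(-2129) + (-410) = -11055
U(8) = 5·(-11055) + (-2129) = -57404
U(9) = 5·(-57404) + (-11055) = -298075
U(10) = 5·(-298075) + (-57404) = -1547779
U(11) = 5·(-1547779) + (-298075) = -8036970
U(12) = 5·(-8036970) + (-1547779) = -41732629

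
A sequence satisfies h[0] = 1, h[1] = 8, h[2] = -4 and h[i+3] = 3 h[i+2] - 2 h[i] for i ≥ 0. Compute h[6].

-470

h[3] = 3·(-4) - 2·1 = -14
h[4] = 3·(-14) - 2·8 = -58
h[5] = 3·(-58) - 2·(-4) = -166
h[6] = 3·(-166) - 2·(-14) = -470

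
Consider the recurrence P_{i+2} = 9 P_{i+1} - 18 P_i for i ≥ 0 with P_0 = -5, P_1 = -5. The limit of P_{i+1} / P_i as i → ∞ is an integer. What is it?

The characteristic equation is r^2 - 9r + 18 = 0, which factors as (r - 6)(r - 3) = 0.
So the roots are 6 and 3. Since |6| > |3| and the coefficient of 6^i is non-zero, the ratio tends to 6.

6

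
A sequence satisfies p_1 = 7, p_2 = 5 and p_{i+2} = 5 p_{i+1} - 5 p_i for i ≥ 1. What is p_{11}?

-803125

p_3 = 5*5 - 5*7 = -10
p_4 = 5*(-10) - 5*5 = -75
p_5 = 5*(-75) - 5*(-10) = -325
p_6 = 5*(-325) - 5*(-75) = -1250
p_7 = 5*(-1250) - 5*(-325) = -4625
p_8 = 5*(-4625) - 5*(-1250) = -16875
p_9 = 5*(-16875) - 5*(-4625) = -61250
p_{10} = 5*(-61250) - 5*(-16875) = -221875
p_{11} = 5*(-221875) - 5*(-61250) = -803125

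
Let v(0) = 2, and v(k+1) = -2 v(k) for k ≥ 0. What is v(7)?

-256

v(1) = -2*2 = -4
v(2) = -2*(-4) = 8
v(3) = -2*8 = -16
v(4) = -2*(-16) = 32
v(5) = -2*32 = -64
v(6) = -2*(-64) = 128
v(7) = -2*128 = -256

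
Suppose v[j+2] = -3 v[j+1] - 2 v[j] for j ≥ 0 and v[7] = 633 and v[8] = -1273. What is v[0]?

2

Rearranging, v[j-2] = (v[j] + 3 v[j-1]) / -2.
v[6] = (-1273 + 3(633)) / -2 = 626/-2 = -313
v[5] = (633 + 3(-313)) / -2 = -306/-2 = 153
v[4] = (-313 + 3(153)) / -2 = 146/-2 = -73
v[3] = (153 + 3(-73)) / -2 = -66/-2 = 33
v[2] = (-73 + 3(33)) / -2 = 26/-2 = -13
v[1] = (33 + 3(-13)) / -2 = -6/-2 = 3
v[0] = (-13 + 3(3)) / -2 = -4/-2 = 2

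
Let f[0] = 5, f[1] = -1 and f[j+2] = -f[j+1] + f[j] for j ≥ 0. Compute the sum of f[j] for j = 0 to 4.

f[2] = -(-1) + 5 = 6
f[3] = -6 + (-1) = -7
f[4] = -(-7) + 6 = 13
Sum = 5 + (-1) + 6 + (-7) + 13 = 16

16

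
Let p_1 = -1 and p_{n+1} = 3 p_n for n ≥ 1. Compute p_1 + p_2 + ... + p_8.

-3280

p_2 = 3*(-1) = -3
p_3 = 3*(-3) = -9
p_4 = 3*(-9) = -27
p_5 = 3*(-27) = -81
p_6 = 3*(-81) = -243
p_7 = 3*(-243) = -729
p_8 = 3*(-729) = -2187
Sum = (-1) + (-3) + (-9) + (-27) + (-81) + (-243) + (-729) + (-2187) = -3280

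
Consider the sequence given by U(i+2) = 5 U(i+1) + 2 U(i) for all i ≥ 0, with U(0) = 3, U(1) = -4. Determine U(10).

U(2) = 5·(-4) + 2·3 = -14
U(3) = 5·(-14) + 2·(-4) = -78
U(4) = 5·(-78) + 2·(-14) = -418
U(5) = 5·(-418) + 2·(-78) = -2246
U(6) = 5·(-2246) + 2·(-418) = -12066
U(7) = 5·(-12066) + 2·(-2246) = -64822
U(8) = 5·(-64822) + 2·(-12066) = -348242
U(9) = 5·(-348242) + 2·(-64822) = -1870854
U(10) = 5·(-1870854) + 2·(-348242) = -10050754

-10050754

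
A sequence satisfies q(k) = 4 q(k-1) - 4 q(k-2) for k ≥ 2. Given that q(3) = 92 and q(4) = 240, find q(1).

9

Rearranging, q(k-2) = (q(k) - 4 q(k-1)) / -4.
q(2) = (240 - 4*92) / -4 = -128/-4 = 32
q(1) = (92 - 4*32) / -4 = -36/-4 = 9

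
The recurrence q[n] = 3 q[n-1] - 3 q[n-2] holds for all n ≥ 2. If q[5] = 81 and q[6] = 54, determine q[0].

Rearranging, q[n-2] = (q[n] - 3 q[n-1]) / -3.
q[4] = (54 - 3(81)) / -3 = -189/-3 = 63
q[3] = (81 - 3(63)) / -3 = -108/-3 = 36
q[2] = (63 - 3(36)) / -3 = -45/-3 = 15
q[1] = (36 - 3(15)) / -3 = -9/-3 = 3
q[0] = (15 - 3(3)) / -3 = 6/-3 = -2

-2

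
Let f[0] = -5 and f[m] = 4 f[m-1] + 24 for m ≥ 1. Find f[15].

3221225464

The fixed point is 24/(1 - 4) = -8, so f[m] + 8 = 4(f[m-1] + 8).
Hence f[m] = 3·4^m - 8.
f[15] = 3·4^{15} - 8 = 3·1073741824 - 8 = 3221225464.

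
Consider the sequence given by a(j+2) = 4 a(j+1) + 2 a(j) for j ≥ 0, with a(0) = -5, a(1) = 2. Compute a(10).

-153632

a(2) = 4*2 + 2*(-5) = -2
a(3) = 4*(-2) + 2*2 = -4
a(4) = 4*(-4) + 2*(-2) = -20
a(5) = 4*(-20) + 2*(-4) = -88
a(6) = 4*(-88) + 2*(-20) = -392
a(7) = 4*(-392) + 2*(-88) = -1744
a(8) = 4*(-1744) + 2*(-392) = -7760
a(9) = 4*(-7760) + 2*(-1744) = -34528
a(10) = 4*(-34528) + 2*(-7760) = -153632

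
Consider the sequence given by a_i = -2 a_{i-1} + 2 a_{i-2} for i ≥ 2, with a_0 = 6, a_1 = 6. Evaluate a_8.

a_2 = -2(6) + 2(6) = 0
a_3 = -2(0) + 2(6) = 12
a_4 = -2(12) + 2(0) = -24
a_5 = -2(-24) + 2(12) = 72
a_6 = -2(72) + 2(-24) = -192
a_7 = -2(-192) + 2(72) = 528
a_8 = -2(528) + 2(-192) = -1440

-1440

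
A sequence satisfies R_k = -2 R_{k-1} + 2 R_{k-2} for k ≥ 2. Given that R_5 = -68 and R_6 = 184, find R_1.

Rearranging, R_{k-2} = (R_k + 2 R_{k-1}) / 2.
R_4 = (184 + 2·(-68)) / 2 = 48/2 = 24
R_3 = (-68 + 2·24) / 2 = -20/2 = -10
R_2 = (24 + 2·(-10)) / 2 = 4/2 = 2
R_1 = (-10 + 2·2) / 2 = -6/2 = -3

-3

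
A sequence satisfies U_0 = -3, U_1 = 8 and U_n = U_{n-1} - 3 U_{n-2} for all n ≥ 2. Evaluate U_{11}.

U_2 = 8 - 3·(-3) = 17
U_3 = 17 - 3·8 = -7
U_4 = (-7) - 3·17 = -58
U_5 = (-58) - 3·(-7) = -37
U_6 = (-37) - 3·(-58) = 137
U_7 = 137 - 3·(-37) = 248
U_8 = 248 - 3·137 = -163
U_9 = (-163) - 3·248 = -907
U_{10} = (-907) - 3·(-163) = -418
U_{11} = (-418) - 3·(-907) = 2303

2303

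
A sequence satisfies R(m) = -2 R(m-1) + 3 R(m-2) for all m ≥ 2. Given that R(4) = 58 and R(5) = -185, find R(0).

-2

Rearranging, R(m-2) = (R(m) + 2 R(m-1)) / 3.
R(3) = (-185 + 2·58) / 3 = -69/3 = -23
R(2) = (58 + 2·(-23)) / 3 = 12/3 = 4
R(1) = (-23 + 2·4) / 3 = -15/3 = -5
R(0) = (4 + 2·(-5)) / 3 = -6/3 = -2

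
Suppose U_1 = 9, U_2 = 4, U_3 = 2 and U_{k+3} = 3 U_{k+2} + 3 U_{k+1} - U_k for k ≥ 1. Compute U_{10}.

21564

U_4 = 3·2 + 3·4 - 9 = 9
U_5 = 3·9 + 3·2 - 4 = 29
U_6 = 3·29 + 3·9 - 2 = 112
U_7 = 3·112 + 3·29 - 9 = 414
U_8 = 3·414 + 3·112 - 29 = 1549
U_9 = 3·1549 + 3·414 - 112 = 5777
U_{10} = 3·5777 + 3·1549 - 414 = 21564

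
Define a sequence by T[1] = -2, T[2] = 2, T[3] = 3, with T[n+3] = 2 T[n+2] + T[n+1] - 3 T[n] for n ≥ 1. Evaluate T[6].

T[4] = 2(3) + 2 - 3(-2) = 14
T[5] = 2(14) + 3 - 3(2) = 25
T[6] = 2(25) + 14 - 3(3) = 55

55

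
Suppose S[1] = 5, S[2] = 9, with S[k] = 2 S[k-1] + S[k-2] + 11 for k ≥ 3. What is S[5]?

221

S[3] = 2·9 + 5 + 11 = 34
S[4] = 2·34 + 9 + 11 = 88
S[5] = 2·88 + 34 + 11 = 221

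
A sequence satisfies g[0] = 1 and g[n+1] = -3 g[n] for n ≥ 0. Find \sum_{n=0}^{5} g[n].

g[1] = -3*1 = -3
g[2] = -3*(-3) = 9
g[3] = -3*9 = -27
g[4] = -3*(-27) = 81
g[5] = -3*81 = -243
Sum = 1 + (-3) + 9 + (-27) + 81 + (-243) = -182

-182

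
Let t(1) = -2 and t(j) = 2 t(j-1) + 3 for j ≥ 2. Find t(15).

The fixed point is 3/(1 - 2) = -3, so t(j) + 3 = 2(t(j-1) + 3).
Hence t(j) = 1·2^{j-1} - 3.
t(15) = 1·2^{14} - 3 = 1·16384 - 3 = 16381.

16381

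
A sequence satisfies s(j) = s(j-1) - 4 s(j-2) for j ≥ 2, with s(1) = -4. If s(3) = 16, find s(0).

Let s(0) = z.
s(2) = -4 - 4z
s(3) = 12 - 4z
So 12 - 4z = 16, giving z = -1.

-1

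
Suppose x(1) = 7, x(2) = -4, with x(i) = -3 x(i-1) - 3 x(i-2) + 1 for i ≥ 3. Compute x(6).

x(3) = -3·(-4) - 3·7 + 1 = -8
x(4) = -3·(-8) - 3·(-4) + 1 = 37
x(5) = -3·37 - 3·(-8) + 1 = -86
x(6) = -3·(-86) - 3·37 + 1 = 148

148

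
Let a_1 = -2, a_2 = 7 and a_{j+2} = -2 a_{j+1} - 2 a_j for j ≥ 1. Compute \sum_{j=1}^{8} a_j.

-3

a_3 = -2(7) - 2(-2) = -10
a_4 = -2(-10) - 2(7) = 6
a_5 = -2(6) - 2(-10) = 8
a_6 = -2(8) - 2(6) = -28
a_7 = -2(-28) - 2(8) = 40
a_8 = -2(40) - 2(-28) = -24
Sum = (-2) + 7 + (-10) + 6 + 8 + (-28) + 40 + (-24) = -3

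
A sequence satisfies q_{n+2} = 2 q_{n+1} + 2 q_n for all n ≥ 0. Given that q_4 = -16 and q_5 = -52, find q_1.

-7

Rearranging, q_{n-2} = (q_n - 2 q_{n-1}) / 2.
q_3 = (-52 - 2·(-16)) / 2 = -20/2 = -10
q_2 = (-16 - 2·(-10)) / 2 = 4/2 = 2
q_1 = (-10 - 2·2) / 2 = -14/2 = -7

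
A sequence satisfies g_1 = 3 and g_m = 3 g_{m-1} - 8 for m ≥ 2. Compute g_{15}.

The fixed point is -8/(1 - 3) = 4, so g_m - 4 = 3(g_{m-1} - 4).
Hence g_m = -1·3^{m-1} + 4.
g_{15} = -1·3^{14} + 4 = -1·4782969 + 4 = -4782965.

-4782965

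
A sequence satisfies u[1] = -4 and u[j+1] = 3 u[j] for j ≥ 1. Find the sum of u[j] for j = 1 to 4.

-160

u[2] = 3(-4) = -12
u[3] = 3(-12) = -36
u[4] = 3(-36) = -108
Sum = (-4) + (-12) + (-36) + (-108) = -160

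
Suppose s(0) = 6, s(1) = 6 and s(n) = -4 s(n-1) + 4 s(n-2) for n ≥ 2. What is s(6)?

s(2) = -4·6 + 4·6 = 0
s(3) = -4·0 + 4·6 = 24
s(4) = -4·24 + 4·0 = -96
s(5) = -4·(-96) + 4·24 = 480
s(6) = -4·480 + 4·(-96) = -2304

-2304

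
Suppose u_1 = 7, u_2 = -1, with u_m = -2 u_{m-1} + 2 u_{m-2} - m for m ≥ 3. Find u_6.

u_3 = -2·(-1) + 2·7 - 3 = 13
u_4 = -2·13 + 2·(-1) - 4 = -32
u_5 = -2·(-32) + 2·13 - 5 = 85
u_6 = -2·85 + 2·(-32) - 6 = -240

-240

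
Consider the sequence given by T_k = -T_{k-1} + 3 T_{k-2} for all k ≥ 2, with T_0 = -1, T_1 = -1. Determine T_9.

143

T_2 = -(-1) + 3*(-1) = -2
T_3 = -(-2) + 3*(-1) = -1
T_4 = -(-1) + 3*(-2) = -5
T_5 = -(-5) + 3*(-1) = 2
T_6 = -2 + 3*(-5) = -17
T_7 = -(-17) + 3*2 = 23
T_8 = -23 + 3*(-17) = -74
T_9 = -(-74) + 3*23 = 143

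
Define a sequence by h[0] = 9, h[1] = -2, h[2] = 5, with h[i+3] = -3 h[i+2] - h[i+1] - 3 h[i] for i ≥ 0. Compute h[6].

1013

h[3] = -3(5) - (-2) - 3(9) = -40
h[4] = -3(-40) - 5 - 3(-2) = 121
h[5] = -3(121) - (-40) - 3(5) = -338
h[6] = -3(-338) - 121 - 3(-40) = 1013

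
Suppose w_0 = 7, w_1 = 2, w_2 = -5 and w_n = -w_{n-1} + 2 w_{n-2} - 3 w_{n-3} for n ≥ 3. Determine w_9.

w_3 = -(-5) + 2*2 - 3*7 = -12
w_4 = -(-12) + 2*(-5) - 3*2 = -4
w_5 = -(-4) + 2*(-12) - 3*(-5) = -5
w_6 = -(-5) + 2*(-4) - 3*(-12) = 33
w_7 = -33 + 2*(-5) - 3*(-4) = -31
w_8 = -(-31) + 2*33 - 3*(-5) = 112
w_9 = -112 + 2*(-31) - 3*33 = -273

-273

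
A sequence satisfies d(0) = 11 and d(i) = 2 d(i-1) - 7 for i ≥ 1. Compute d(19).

2097159

The fixed point is -7/(1 - 2) = 7, so d(i) - 7 = 2(d(i-1) - 7).
Hence d(i) = 4·2^i + 7.
d(19) = 4·2^{19} + 7 = 4·524288 + 7 = 2097159.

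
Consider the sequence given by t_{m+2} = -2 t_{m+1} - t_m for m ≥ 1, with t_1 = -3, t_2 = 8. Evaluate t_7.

-33

t_3 = -2*8 - (-3) = -13
t_4 = -2*(-13) - 8 = 18
t_5 = -2*18 - (-13) = -23
t_6 = -2*(-23) - 18 = 28
t_7 = -2*28 - (-23) = -33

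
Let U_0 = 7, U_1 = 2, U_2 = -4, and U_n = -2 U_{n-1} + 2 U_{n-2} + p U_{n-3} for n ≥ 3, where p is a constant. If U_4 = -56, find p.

2

U_3 = 12 + 7p
U_4 = -32 - 12p
So -32 - 12p = -56, giving p = 2.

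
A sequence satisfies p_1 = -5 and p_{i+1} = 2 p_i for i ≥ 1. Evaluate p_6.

p_2 = 2·(-5) = -10
p_3 = 2·(-10) = -20
p_4 = 2·(-20) = -40
p_5 = 2·(-40) = -80
p_6 = 2·(-80) = -160

-160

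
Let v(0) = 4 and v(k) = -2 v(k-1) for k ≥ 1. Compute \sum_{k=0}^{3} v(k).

v(1) = -2(4) = -8
v(2) = -2(-8) = 16
v(3) = -2(16) = -32
Sum = 4 + (-8) + 16 + (-32) = -20

-20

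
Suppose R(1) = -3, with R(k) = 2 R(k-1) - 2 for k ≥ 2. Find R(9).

R(2) = 2(-3) - 2 = -8
R(3) = 2(-8) - 2 = -18
R(4) = 2(-18) - 2 = -38
R(5) = 2(-38) - 2 = -78
R(6) = 2(-78) - 2 = -158
R(7) = 2(-158) - 2 = -318
R(8) = 2(-318) - 2 = -638
R(9) = 2(-638) - 2 = -1278

-1278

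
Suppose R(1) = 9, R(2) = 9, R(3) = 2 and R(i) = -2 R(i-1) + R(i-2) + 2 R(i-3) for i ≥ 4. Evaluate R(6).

79

R(4) = -2(2) + 9 + 2(9) = 23
R(5) = -2(23) + 2 + 2(9) = -26
R(6) = -2(-26) + 23 + 2(2) = 79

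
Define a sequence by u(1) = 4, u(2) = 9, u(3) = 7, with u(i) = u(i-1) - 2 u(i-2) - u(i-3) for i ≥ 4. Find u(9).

7

u(4) = 7 - 2·9 - 4 = -15
u(5) = (-15) - 2·7 - 9 = -38
u(6) = (-38) - 2·(-15) - 7 = -15
u(7) = (-15) - 2·(-38) - (-15) = 76
u(8) = 76 - 2·(-15) - (-38) = 144
u(9) = 144 - 2·76 - (-15) = 7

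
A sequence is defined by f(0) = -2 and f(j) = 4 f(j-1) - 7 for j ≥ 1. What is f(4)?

-1107

f(1) = 4*(-2) - 7 = -15
f(2) = 4*(-15) - 7 = -67
f(3) = 4*(-67) - 7 = -275
f(4) = 4*(-275) - 7 = -1107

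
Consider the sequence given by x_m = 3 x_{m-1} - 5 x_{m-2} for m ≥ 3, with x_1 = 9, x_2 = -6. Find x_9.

x_3 = 3(-6) - 5(9) = -63
x_4 = 3(-63) - 5(-6) = -159
x_5 = 3(-159) - 5(-63) = -162
x_6 = 3(-162) - 5(-159) = 309
x_7 = 3(309) - 5(-162) = 1737
x_8 = 3(1737) - 5(309) = 3666
x_9 = 3(3666) - 5(1737) = 2313

2313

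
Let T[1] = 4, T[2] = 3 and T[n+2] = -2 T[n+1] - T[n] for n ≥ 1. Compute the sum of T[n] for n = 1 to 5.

-10

T[3] = -2(3) - 4 = -10
T[4] = -2(-10) - 3 = 17
T[5] = -2(17) - (-10) = -24
Sum = 4 + 3 + (-10) + 17 + (-24) = -10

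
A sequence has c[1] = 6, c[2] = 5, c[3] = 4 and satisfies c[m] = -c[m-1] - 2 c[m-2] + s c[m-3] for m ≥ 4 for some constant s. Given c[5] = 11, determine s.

c[4] = -14 + 6s
c[5] = 6 - s
So 6 - s = 11, giving s = -5.

-5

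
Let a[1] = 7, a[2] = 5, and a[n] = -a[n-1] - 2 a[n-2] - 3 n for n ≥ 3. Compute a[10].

a[3] = -5 - 2*7 - 9 = -28
a[4] = -(-28) - 2*5 - 12 = 6
a[5] = -6 - 2*(-28) - 15 = 35
a[6] = -35 - 2*6 - 18 = -65
a[7] = -(-65) - 2*35 - 21 = -26
a[8] = -(-26) - 2*(-65) - 24 = 132
a[9] = -132 - 2*(-26) - 27 = -107
a[10] = -(-107) - 2*132 - 30 = -187

-187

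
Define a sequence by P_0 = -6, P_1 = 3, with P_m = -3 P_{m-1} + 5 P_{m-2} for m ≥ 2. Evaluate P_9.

754788

P_2 = -3·3 + 5·(-6) = -39
P_3 = -3·(-39) + 5·3 = 132
P_4 = -3·132 + 5·(-39) = -591
P_5 = -3·(-591) + 5·132 = 2433
P_6 = -3·2433 + 5·(-591) = -10254
P_7 = -3·(-10254) + 5·2433 = 42927
P_8 = -3·42927 + 5·(-10254) = -180051
P_9 = -3·(-180051) + 5·42927 = 754788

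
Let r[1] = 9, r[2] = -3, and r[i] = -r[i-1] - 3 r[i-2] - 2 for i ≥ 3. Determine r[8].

417

r[3] = -(-3) - 3*9 - 2 = -26
r[4] = -(-26) - 3*(-3) - 2 = 33
r[5] = -33 - 3*(-26) - 2 = 43
r[6] = -43 - 3*33 - 2 = -144
r[7] = -(-144) - 3*43 - 2 = 13
r[8] = -13 - 3*(-144) - 2 = 417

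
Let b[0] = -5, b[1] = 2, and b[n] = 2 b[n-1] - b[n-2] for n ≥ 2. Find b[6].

37

b[2] = 2*2 - (-5) = 9
b[3] = 2*9 - 2 = 16
b[4] = 2*16 - 9 = 23
b[5] = 2*23 - 16 = 30
b[6] = 2*30 - 23 = 37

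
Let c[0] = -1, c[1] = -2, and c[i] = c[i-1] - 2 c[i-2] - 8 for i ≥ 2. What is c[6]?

12

c[2] = (-2) - 2·(-1) - 8 = -8
c[3] = (-8) - 2·(-2) - 8 = -12
c[4] = (-12) - 2·(-8) - 8 = -4
c[5] = (-4) - 2·(-12) - 8 = 12
c[6] = 12 - 2·(-4) - 8 = 12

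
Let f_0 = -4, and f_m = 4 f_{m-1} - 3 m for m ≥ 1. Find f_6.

f_1 = 4·(-4) - 3 = -19
f_2 = 4·(-19) - 6 = -82
f_3 = 4·(-82) - 9 = -337
f_4 = 4·(-337) - 12 = -1360
f_5 = 4·(-1360) - 15 = -5455
f_6 = 4·(-5455) - 18 = -21838

-21838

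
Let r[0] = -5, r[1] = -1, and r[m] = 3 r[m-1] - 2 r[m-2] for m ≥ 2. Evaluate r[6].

r[2] = 3(-1) - 2(-5) = 7
r[3] = 3(7) - 2(-1) = 23
r[4] = 3(23) - 2(7) = 55
r[5] = 3(55) - 2(23) = 119
r[6] = 3(119) - 2(55) = 247

247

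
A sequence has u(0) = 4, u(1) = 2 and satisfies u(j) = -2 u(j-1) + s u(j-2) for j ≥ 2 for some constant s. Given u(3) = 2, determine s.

u(2) = -4 + 4s
u(3) = 8 - 6s
So 8 - 6s = 2, giving s = 1.

1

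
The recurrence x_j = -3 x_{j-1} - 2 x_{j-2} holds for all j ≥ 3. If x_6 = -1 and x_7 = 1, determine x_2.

-1

Rearranging, x_{j-2} = (x_j + 3 x_{j-1}) / -2.
x_5 = (1 + 3*(-1)) / -2 = -2/-2 = 1
x_4 = (-1 + 3*1) / -2 = 2/-2 = -1
x_3 = (1 + 3*(-1)) / -2 = -2/-2 = 1
x_2 = (-1 + 3*1) / -2 = 2/-2 = -1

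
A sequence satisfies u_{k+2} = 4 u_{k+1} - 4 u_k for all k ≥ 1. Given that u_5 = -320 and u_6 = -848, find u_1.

Rearranging, u_{k-2} = (u_k - 4 u_{k-1}) / -4.
u_4 = (-848 - 4·(-320)) / -4 = 432/-4 = -108
u_3 = (-320 - 4·(-108)) / -4 = 112/-4 = -28
u_2 = (-108 - 4·(-28)) / -4 = 4/-4 = -1
u_1 = (-28 - 4·(-1)) / -4 = -24/-4 = 6

6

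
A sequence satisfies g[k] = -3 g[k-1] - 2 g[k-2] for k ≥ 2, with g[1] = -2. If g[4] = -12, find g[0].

Let g[0] = z.
g[2] = 6 - 2z
g[3] = -14 + 6z
g[4] = 30 - 14z
So 30 - 14z = -12, giving z = 3.

3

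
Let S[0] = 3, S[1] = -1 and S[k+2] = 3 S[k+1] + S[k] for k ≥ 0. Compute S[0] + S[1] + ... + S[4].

-2

S[2] = 3*(-1) + 3 = 0
S[3] = 3*0 + (-1) = -1
S[4] = 3*(-1) + 0 = -3
Sum = 3 + (-1) + 0 + (-1) + (-3) = -2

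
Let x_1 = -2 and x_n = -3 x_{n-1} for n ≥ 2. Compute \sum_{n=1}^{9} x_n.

x_2 = -3*(-2) = 6
x_3 = -3*6 = -18
x_4 = -3*(-18) = 54
x_5 = -3*54 = -162
x_6 = -3*(-162) = 486
x_7 = -3*486 = -1458
x_8 = -3*(-1458) = 4374
x_9 = -3*4374 = -13122
Sum = (-2) + 6 + (-18) + 54 + (-162) + 486 + (-1458) + 4374 + (-13122) = -9842

-9842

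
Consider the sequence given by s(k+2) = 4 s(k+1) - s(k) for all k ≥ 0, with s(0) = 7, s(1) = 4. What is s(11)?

1199664

s(2) = 4·4 - 7 = 9
s(3) = 4·9 - 4 = 32
s(4) = 4·32 - 9 = 119
s(5) = 4·119 - 32 = 444
s(6) = 4·444 - 119 = 1657
s(7) = 4·1657 - 444 = 6184
s(8) = 4·6184 - 1657 = 23079
s(9) = 4·23079 - 6184 = 86132
s(10) = 4·86132 - 23079 = 321449
s(11) = 4·321449 - 86132 = 1199664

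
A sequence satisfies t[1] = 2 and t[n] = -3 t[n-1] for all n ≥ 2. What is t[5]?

162

t[2] = -3·2 = -6
t[3] = -3·(-6) = 18
t[4] = -3·18 = -54
t[5] = -3·(-54) = 162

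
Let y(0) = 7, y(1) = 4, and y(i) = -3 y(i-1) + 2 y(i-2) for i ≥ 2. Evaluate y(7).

122

y(2) = -3·4 + 2·7 = 2
y(3) = -3·2 + 2·4 = 2
y(4) = -3·2 + 2·2 = -2
y(5) = -3·(-2) + 2·2 = 10
y(6) = -3·10 + 2·(-2) = -34
y(7) = -3·(-34) + 2·10 = 122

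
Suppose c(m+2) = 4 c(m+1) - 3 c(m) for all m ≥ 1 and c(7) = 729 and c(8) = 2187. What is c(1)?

1

Rearranging, c(m-2) = (c(m) - 4 c(m-1)) / -3.
c(6) = (2187 - 4(729)) / -3 = -729/-3 = 243
c(5) = (729 - 4(243)) / -3 = -243/-3 = 81
c(4) = (243 - 4(81)) / -3 = -81/-3 = 27
c(3) = (81 - 4(27)) / -3 = -27/-3 = 9
c(2) = (27 - 4(9)) / -3 = -9/-3 = 3
c(1) = (9 - 4(3)) / -3 = -3/-3 = 1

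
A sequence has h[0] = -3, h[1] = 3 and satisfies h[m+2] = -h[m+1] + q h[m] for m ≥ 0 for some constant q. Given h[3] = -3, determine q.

h[2] = -3 - 3q
h[3] = 3 + 6q
So 3 + 6q = -3, giving q = -1.

-1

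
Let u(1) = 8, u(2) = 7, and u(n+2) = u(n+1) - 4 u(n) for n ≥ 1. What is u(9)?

-1249

u(3) = 7 - 4·8 = -25
u(4) = (-25) - 4·7 = -53
u(5) = (-53) - 4·(-25) = 47
u(6) = 47 - 4·(-53) = 259
u(7) = 259 - 4·47 = 71
u(8) = 71 - 4·259 = -965
u(9) = (-965) - 4·71 = -1249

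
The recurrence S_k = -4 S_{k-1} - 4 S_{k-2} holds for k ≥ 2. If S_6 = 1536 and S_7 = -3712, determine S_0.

Rearranging, S_{k-2} = (S_k + 4 S_{k-1}) / -4.
S_5 = (-3712 + 4*1536) / -4 = 2432/-4 = -608
S_4 = (1536 + 4*(-608)) / -4 = -896/-4 = 224
S_3 = (-608 + 4*224) / -4 = 288/-4 = -72
S_2 = (224 + 4*(-72)) / -4 = -64/-4 = 16
S_1 = (-72 + 4*16) / -4 = -8/-4 = 2
S_0 = (16 + 4*2) / -4 = 24/-4 = -6

-6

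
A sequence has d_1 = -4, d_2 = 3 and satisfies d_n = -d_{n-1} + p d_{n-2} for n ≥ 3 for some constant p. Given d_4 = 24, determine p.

3

d_3 = -3 - 4p
d_4 = 3 + 7p
So 3 + 7p = 24, giving p = 3.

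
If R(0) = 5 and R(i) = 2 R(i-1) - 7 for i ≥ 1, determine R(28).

-536870905

The fixed point is -7/(1 - 2) = 7, so R(i) - 7 = 2(R(i-1) - 7).
Hence R(i) = -2·2^i + 7.
R(28) = -2·2^{28} + 7 = -2·268435456 + 7 = -536870905.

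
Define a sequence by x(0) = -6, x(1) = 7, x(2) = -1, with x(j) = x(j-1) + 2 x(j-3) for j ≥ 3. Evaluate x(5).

-1

x(3) = (-1) + 2*(-6) = -13
x(4) = (-13) + 2*7 = 1
x(5) = 1 + 2*(-1) = -1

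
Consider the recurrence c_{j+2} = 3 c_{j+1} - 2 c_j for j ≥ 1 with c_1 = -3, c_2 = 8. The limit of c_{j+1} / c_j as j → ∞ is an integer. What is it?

The characteristic equation is r^2 - 3r + 2 = 0, which factors as (r - 2)(r - 1) = 0.
So the roots are 2 and 1. Since |2| > |1| and the coefficient of 2^j is non-zero, the ratio tends to 2.

2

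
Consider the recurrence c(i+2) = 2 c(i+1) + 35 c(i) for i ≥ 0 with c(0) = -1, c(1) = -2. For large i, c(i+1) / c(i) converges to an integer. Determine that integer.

The characteristic equation is r^2 - 2r - 35 = 0, which factors as (r - 7)(r + 5) = 0.
So the roots are 7 and -5. Since |7| > |-5| and the coefficient of 7^i is non-zero, the ratio tends to 7.

7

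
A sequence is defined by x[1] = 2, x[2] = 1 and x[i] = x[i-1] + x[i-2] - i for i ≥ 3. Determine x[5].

-8

x[3] = 1 + 2 - 3 = 0
x[4] = 0 + 1 - 4 = -3
x[5] = (-3) + 0 - 5 = -8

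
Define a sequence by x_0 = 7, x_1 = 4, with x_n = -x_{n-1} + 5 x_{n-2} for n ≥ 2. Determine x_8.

7411

x_2 = -4 + 5·7 = 31
x_3 = -31 + 5·4 = -11
x_4 = -(-11) + 5·31 = 166
x_5 = -166 + 5·(-11) = -221
x_6 = -(-221) + 5·166 = 1051
x_7 = -1051 + 5·(-221) = -2156
x_8 = -(-2156) + 5·1051 = 7411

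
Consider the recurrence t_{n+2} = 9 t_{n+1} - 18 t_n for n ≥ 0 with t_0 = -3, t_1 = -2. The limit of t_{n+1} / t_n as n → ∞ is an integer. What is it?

6

The characteristic equation is r^2 - 9r + 18 = 0, which factors as (r - 6)(r - 3) = 0.
So the roots are 6 and 3. Since |6| > |3| and the coefficient of 6^n is non-zero, the ratio tends to 6.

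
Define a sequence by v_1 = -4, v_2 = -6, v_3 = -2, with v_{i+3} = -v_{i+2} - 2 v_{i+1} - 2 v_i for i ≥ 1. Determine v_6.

-34

v_4 = -(-2) - 2(-6) - 2(-4) = 22
v_5 = -22 - 2(-2) - 2(-6) = -6
v_6 = -(-6) - 2(22) - 2(-2) = -34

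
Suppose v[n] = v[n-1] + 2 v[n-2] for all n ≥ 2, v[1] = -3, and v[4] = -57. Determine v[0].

Let v[0] = w.
v[2] = -3 + 2w
v[3] = -9 + 2w
v[4] = -15 + 6w
So -15 + 6w = -57, giving w = -7.

-7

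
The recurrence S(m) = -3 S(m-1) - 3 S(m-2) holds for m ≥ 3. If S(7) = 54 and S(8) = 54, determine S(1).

Rearranging, S(m-2) = (S(m) + 3 S(m-1)) / -3.
S(6) = (54 + 3*54) / -3 = 216/-3 = -72
S(5) = (54 + 3*(-72)) / -3 = -162/-3 = 54
S(4) = (-72 + 3*54) / -3 = 90/-3 = -30
S(3) = (54 + 3*(-30)) / -3 = -36/-3 = 12
S(2) = (-30 + 3*12) / -3 = 6/-3 = -2
S(1) = (12 + 3*(-2)) / -3 = 6/-3 = -2

-2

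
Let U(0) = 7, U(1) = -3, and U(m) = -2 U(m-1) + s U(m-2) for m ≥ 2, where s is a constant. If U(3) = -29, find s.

U(2) = 6 + 7s
U(3) = -12 - 17s
So -12 - 17s = -29, giving s = 1.

1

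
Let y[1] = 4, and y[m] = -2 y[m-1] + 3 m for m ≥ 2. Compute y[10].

-1184

y[2] = -2·4 + 6 = -2
y[3] = -2·(-2) + 9 = 13
y[4] = -2·13 + 12 = -14
y[5] = -2·(-14) + 15 = 43
y[6] = -2·43 + 18 = -68
y[7] = -2·(-68) + 21 = 157
y[8] = -2·157 + 24 = -290
y[9] = -2·(-290) + 27 = 607
y[10] = -2·607 + 30 = -1184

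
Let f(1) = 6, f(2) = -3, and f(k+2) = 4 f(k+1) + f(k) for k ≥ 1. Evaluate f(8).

f(3) = 4*(-3) + 6 = -6
f(4) = 4*(-6) + (-3) = -27
f(5) = 4*(-27) + (-6) = -114
f(6) = 4*(-114) + (-27) = -483
f(7) = 4*(-483) + (-114) = -2046
f(8) = 4*(-2046) + (-483) = -8667

-8667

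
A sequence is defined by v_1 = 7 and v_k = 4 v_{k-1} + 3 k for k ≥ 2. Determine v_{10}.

2446666

v_2 = 4(7) + 6 = 34
v_3 = 4(34) + 9 = 145
v_4 = 4(145) + 12 = 592
v_5 = 4(592) + 15 = 2383
v_6 = 4(2383) + 18 = 9550
v_7 = 4(9550) + 21 = 38221
v_8 = 4(38221) + 24 = 152908
v_9 = 4(152908) + 27 = 611659
v_{10} = 4(611659) + 30 = 2446666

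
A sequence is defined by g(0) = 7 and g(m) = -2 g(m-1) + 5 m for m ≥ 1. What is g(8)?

1522

g(1) = -2(7) + 5 = -9
g(2) = -2(-9) + 10 = 28
g(3) = -2(28) + 15 = -41
g(4) = -2(-41) + 20 = 102
g(5) = -2(102) + 25 = -179
g(6) = -2(-179) + 30 = 388
g(7) = -2(388) + 35 = -741
g(8) = -2(-741) + 40 = 1522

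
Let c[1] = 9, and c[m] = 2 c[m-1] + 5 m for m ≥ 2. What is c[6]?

728

c[2] = 2*9 + 10 = 28
c[3] = 2*28 + 15 = 71
c[4] = 2*71 + 20 = 162
c[5] = 2*162 + 25 = 349
c[6] = 2*349 + 30 = 728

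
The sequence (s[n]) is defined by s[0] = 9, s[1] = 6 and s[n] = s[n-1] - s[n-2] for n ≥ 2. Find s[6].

s[2] = 6 - 9 = -3
s[3] = (-3) - 6 = -9
s[4] = (-9) - (-3) = -6
s[5] = (-6) - (-9) = 3
s[6] = 3 - (-6) = 9

9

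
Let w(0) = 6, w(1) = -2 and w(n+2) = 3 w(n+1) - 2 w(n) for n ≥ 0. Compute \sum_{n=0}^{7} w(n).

-1928

w(2) = 3(-2) - 2(6) = -18
w(3) = 3(-18) - 2(-2) = -50
w(4) = 3(-50) - 2(-18) = -114
w(5) = 3(-114) - 2(-50) = -242
w(6) = 3(-242) - 2(-114) = -498
w(7) = 3(-498) - 2(-242) = -1010
Sum = 6 + (-2) + (-18) + (-50) + (-114) + (-242) + (-498) + (-1010) = -1928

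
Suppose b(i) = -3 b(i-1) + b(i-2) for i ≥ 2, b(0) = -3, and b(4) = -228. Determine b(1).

Let b(1) = x.
b(2) = -3 - 3x
b(3) = 9 + 10x
b(4) = -30 - 33x
So -30 - 33x = -228, giving x = 6.

6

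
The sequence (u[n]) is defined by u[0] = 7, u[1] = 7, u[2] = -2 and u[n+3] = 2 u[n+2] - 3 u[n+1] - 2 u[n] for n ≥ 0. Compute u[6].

u[3] = 2(-2) - 3(7) - 2(7) = -39
u[4] = 2(-39) - 3(-2) - 2(7) = -86
u[5] = 2(-86) - 3(-39) - 2(-2) = -51
u[6] = 2(-51) - 3(-86) - 2(-39) = 234

234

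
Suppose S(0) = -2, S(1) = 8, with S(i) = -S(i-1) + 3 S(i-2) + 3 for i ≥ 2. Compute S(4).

S(2) = -8 + 3(-2) + 3 = -11
S(3) = -(-11) + 3(8) + 3 = 38
S(4) = -38 + 3(-11) + 3 = -68

-68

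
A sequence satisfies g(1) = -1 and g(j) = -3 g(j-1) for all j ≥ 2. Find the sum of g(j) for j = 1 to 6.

182

g(2) = -3*(-1) = 3
g(3) = -3*3 = -9
g(4) = -3*(-9) = 27
g(5) = -3*27 = -81
g(6) = -3*(-81) = 243
Sum = (-1) + 3 + (-9) + 27 + (-81) + 243 = 182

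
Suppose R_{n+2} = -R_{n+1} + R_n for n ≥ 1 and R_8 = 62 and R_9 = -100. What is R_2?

Rearranging, R_{n-2} = R_n + R_{n-1}.
R_7 = -100 + 62 = -38
R_6 = 62 + (-38) = 24
R_5 = -38 + 24 = -14
R_4 = 24 + (-14) = 10
R_3 = -14 + 10 = -4
R_2 = 10 + (-4) = 6

6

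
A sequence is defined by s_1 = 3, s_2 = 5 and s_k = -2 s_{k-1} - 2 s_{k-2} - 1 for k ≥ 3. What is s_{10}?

s_3 = -2(5) - 2(3) - 1 = -17
s_4 = -2(-17) - 2(5) - 1 = 23
s_5 = -2(23) - 2(-17) - 1 = -13
s_6 = -2(-13) - 2(23) - 1 = -21
s_7 = -2(-21) - 2(-13) - 1 = 67
s_8 = -2(67) - 2(-21) - 1 = -93
s_9 = -2(-93) - 2(67) - 1 = 51
s_{10} = -2(51) - 2(-93) - 1 = 83

83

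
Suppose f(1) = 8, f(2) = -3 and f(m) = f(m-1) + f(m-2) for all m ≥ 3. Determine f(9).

f(3) = (-3) + 8 = 5
f(4) = 5 + (-3) = 2
f(5) = 2 + 5 = 7
f(6) = 7 + 2 = 9
f(7) = 9 + 7 = 16
f(8) = 16 + 9 = 25
f(9) = 25 + 16 = 41

41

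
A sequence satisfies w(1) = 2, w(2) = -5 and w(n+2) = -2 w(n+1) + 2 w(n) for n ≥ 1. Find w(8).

w(3) = -2·(-5) + 2·2 = 14
w(4) = -2·14 + 2·(-5) = -38
w(5) = -2·(-38) + 2·14 = 104
w(6) = -2·104 + 2·(-38) = -284
w(7) = -2·(-284) + 2·104 = 776
w(8) = -2·776 + 2·(-284) = -2120

-2120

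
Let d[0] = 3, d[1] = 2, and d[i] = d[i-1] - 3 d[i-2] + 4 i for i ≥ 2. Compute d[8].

37

d[2] = 2 - 3*3 + 8 = 1
d[3] = 1 - 3*2 + 12 = 7
d[4] = 7 - 3*1 + 16 = 20
d[5] = 20 - 3*7 + 20 = 19
d[6] = 19 - 3*20 + 24 = -17
d[7] = (-17) - 3*19 + 28 = -46
d[8] = (-46) - 3*(-17) + 32 = 37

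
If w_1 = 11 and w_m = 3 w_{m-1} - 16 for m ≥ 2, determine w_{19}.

1162261475

The fixed point is -16/(1 - 3) = 8, so w_m - 8 = 3(w_{m-1} - 8).
Hence w_m = 3·3^{m-1} + 8.
w_{19} = 3·3^{18} + 8 = 3·387420489 + 8 = 1162261475.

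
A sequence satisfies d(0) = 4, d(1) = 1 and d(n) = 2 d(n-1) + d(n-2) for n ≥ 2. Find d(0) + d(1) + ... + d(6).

d(2) = 2(1) + 4 = 6
d(3) = 2(6) + 1 = 13
d(4) = 2(13) + 6 = 32
d(5) = 2(32) + 13 = 77
d(6) = 2(77) + 32 = 186
Sum = 4 + 1 + 6 + 13 + 32 + 77 + 186 = 319

319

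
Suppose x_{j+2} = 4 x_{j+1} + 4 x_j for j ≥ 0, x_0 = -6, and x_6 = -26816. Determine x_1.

Let x_1 = w.
x_2 = -24 + 4w
x_3 = -96 + 20w
x_4 = -480 + 96w
x_5 = -2304 + 464w
x_6 = -11136 + 2240w
So -11136 + 2240w = -26816, giving w = -7.

-7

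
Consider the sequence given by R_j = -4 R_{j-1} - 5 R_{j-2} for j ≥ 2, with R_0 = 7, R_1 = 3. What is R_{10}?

R_2 = -4(3) - 5(7) = -47
R_3 = -4(-47) - 5(3) = 173
R_4 = -4(173) - 5(-47) = -457
R_5 = -4(-457) - 5(173) = 963
R_6 = -4(963) - 5(-457) = -1567
R_7 = -4(-1567) - 5(963) = 1453
R_8 = -4(1453) - 5(-1567) = 2023
R_9 = -4(2023) - 5(1453) = -15357
R_{10} = -4(-15357) - 5(2023) = 51313

51313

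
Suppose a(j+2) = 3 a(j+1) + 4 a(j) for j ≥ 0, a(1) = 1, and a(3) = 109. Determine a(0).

8

Let a(0) = w.
a(2) = 3 + 4w
a(3) = 13 + 12w
So 13 + 12w = 109, giving w = 8.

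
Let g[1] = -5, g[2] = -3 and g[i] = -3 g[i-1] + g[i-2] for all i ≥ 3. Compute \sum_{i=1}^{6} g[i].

-132

g[3] = -3*(-3) + (-5) = 4
g[4] = -3*4 + (-3) = -15
g[5] = -3*(-15) + 4 = 49
g[6] = -3*49 + (-15) = -162
Sum = (-5) + (-3) + 4 + (-15) + 49 + (-162) = -132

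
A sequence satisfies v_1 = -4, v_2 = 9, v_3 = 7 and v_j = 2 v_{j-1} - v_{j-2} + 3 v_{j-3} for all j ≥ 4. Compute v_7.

v_4 = 2*7 - 9 + 3*(-4) = -7
v_5 = 2*(-7) - 7 + 3*9 = 6
v_6 = 2*6 - (-7) + 3*7 = 40
v_7 = 2*40 - 6 + 3*(-7) = 53

53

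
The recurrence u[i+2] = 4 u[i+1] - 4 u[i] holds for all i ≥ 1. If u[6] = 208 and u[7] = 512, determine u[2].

1

Rearranging, u[i-2] = (u[i] - 4 u[i-1]) / -4.
u[5] = (512 - 4·208) / -4 = -320/-4 = 80
u[4] = (208 - 4·80) / -4 = -112/-4 = 28
u[3] = (80 - 4·28) / -4 = -32/-4 = 8
u[2] = (28 - 4·8) / -4 = -4/-4 = 1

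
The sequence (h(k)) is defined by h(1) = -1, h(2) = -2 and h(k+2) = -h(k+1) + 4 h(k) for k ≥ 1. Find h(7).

h(3) = -(-2) + 4·(-1) = -2
h(4) = -(-2) + 4·(-2) = -6
h(5) = -(-6) + 4·(-2) = -2
h(6) = -(-2) + 4·(-6) = -22
h(7) = -(-22) + 4·(-2) = 14

14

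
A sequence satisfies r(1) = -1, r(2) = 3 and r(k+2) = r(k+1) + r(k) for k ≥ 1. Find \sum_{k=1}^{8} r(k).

r(3) = 3 + (-1) = 2
r(4) = 2 + 3 = 5
r(5) = 5 + 2 = 7
r(6) = 7 + 5 = 12
r(7) = 12 + 7 = 19
r(8) = 19 + 12 = 31
Sum = (-1) + 3 + 2 + 5 + 7 + 12 + 19 + 31 = 78

78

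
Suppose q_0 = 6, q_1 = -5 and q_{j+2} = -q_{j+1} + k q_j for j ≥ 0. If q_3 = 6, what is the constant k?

-1

q_2 = 5 + 6k
q_3 = -5 - 11k
So -5 - 11k = 6, giving k = -1.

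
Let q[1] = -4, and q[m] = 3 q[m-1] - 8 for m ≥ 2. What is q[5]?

q[2] = 3(-4) - 8 = -20
q[3] = 3(-20) - 8 = -68
q[4] = 3(-68) - 8 = -212
q[5] = 3(-212) - 8 = -644

-644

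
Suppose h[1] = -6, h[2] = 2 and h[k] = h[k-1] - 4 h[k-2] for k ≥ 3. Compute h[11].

h[3] = 2 - 4·(-6) = 26
h[4] = 26 - 4·2 = 18
h[5] = 18 - 4·26 = -86
h[6] = (-86) - 4·18 = -158
h[7] = (-158) - 4·(-86) = 186
h[8] = 186 - 4·(-158) = 818
h[9] = 818 - 4·186 = 74
h[10] = 74 - 4·818 = -3198
h[11] = (-3198) - 4·74 = -3494

-3494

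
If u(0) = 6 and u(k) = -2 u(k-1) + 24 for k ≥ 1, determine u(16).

The fixed point is 24/(1 + 2) = 8, so u(k) - 8 = -2(u(k-1) - 8).
Hence u(k) = -2·(-2)^k + 8.
u(16) = -2·(-2)^{16} + 8 = -2·65536 + 8 = -131064.

-131064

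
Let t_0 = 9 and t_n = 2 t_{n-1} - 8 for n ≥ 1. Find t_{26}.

The fixed point is -8/(1 - 2) = 8, so t_n - 8 = 2(t_{n-1} - 8).
Hence t_n = 1·2^n + 8.
t_{26} = 1·2^{26} + 8 = 1·67108864 + 8 = 67108872.

67108872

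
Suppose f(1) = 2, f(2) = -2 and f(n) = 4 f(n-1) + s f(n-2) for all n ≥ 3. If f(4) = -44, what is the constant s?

-2

f(3) = -8 + 2s
f(4) = -32 + 6s
So -32 + 6s = -44, giving s = -2.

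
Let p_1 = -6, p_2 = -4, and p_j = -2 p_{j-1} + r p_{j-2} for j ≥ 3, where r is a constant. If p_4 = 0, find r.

2

p_3 = 8 - 6r
p_4 = -16 + 8r
So -16 + 8r = 0, giving r = 2.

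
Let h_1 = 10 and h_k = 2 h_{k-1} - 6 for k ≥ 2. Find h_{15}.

The fixed point is -6/(1 - 2) = 6, so h_k - 6 = 2(h_{k-1} - 6).
Hence h_k = 4·2^{k-1} + 6.
h_{15} = 4·2^{14} + 6 = 4·16384 + 6 = 65542.

65542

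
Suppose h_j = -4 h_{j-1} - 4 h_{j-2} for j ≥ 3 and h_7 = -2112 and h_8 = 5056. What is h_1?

Rearranging, h_{j-2} = (h_j + 4 h_{j-1}) / -4.
h_6 = (5056 + 4·(-2112)) / -4 = -3392/-4 = 848
h_5 = (-2112 + 4·848) / -4 = 1280/-4 = -320
h_4 = (848 + 4·(-320)) / -4 = -432/-4 = 108
h_3 = (-320 + 4·108) / -4 = 112/-4 = -28
h_2 = (108 + 4·(-28)) / -4 = -4/-4 = 1
h_1 = (-28 + 4·1) / -4 = -24/-4 = 6

6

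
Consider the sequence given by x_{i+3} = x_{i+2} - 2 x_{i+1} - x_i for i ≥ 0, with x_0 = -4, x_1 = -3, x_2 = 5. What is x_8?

131

x_3 = 5 - 2·(-3) - (-4) = 15
x_4 = 15 - 2·5 - (-3) = 8
x_5 = 8 - 2·15 - 5 = -27
x_6 = (-27) - 2·8 - 15 = -58
x_7 = (-58) - 2·(-27) - 8 = -12
x_8 = (-12) - 2·(-58) - (-27) = 131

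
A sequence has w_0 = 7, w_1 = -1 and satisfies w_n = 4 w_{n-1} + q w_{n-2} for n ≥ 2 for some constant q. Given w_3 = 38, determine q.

2

w_2 = -4 + 7q
w_3 = -16 + 27q
So -16 + 27q = 38, giving q = 2.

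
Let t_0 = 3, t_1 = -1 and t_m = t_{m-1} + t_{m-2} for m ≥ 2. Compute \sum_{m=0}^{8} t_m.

48

t_2 = (-1) + 3 = 2
t_3 = 2 + (-1) = 1
t_4 = 1 + 2 = 3
t_5 = 3 + 1 = 4
t_6 = 4 + 3 = 7
t_7 = 7 + 4 = 11
t_8 = 11 + 7 = 18
Sum = 3 + (-1) + 2 + 1 + 3 + 4 + 7 + 11 + 18 = 48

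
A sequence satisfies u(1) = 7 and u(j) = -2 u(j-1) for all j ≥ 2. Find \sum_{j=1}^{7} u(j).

u(2) = -2·7 = -14
u(3) = -2·(-14) = 28
u(4) = -2·28 = -56
u(5) = -2·(-56) = 112
u(6) = -2·112 = -224
u(7) = -2·(-224) = 448
Sum = 7 + (-14) + 28 + (-56) + 112 + (-224) + 448 = 301

301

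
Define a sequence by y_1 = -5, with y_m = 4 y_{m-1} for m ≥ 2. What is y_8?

y_2 = 4*(-5) = -20
y_3 = 4*(-20) = -80
y_4 = 4*(-80) = -320
y_5 = 4*(-320) = -1280
y_6 = 4*(-1280) = -5120
y_7 = 4*(-5120) = -20480
y_8 = 4*(-20480) = -81920

-81920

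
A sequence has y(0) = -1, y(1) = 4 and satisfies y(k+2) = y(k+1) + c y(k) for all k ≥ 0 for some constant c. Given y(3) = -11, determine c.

y(2) = 4 - c
y(3) = 4 + 3c
So 4 + 3c = -11, giving c = -5.

-5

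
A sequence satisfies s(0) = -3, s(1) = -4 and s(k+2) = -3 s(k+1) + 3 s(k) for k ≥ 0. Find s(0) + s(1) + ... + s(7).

s(2) = -3*(-4) + 3*(-3) = 3
s(3) = -3*3 + 3*(-4) = -21
s(4) = -3*(-21) + 3*3 = 72
s(5) = -3*72 + 3*(-21) = -279
s(6) = -3*(-279) + 3*72 = 1053
s(7) = -3*1053 + 3*(-279) = -3996
Sum = (-3) + (-4) + 3 + (-21) + 72 + (-279) + 1053 + (-3996) = -3175

-3175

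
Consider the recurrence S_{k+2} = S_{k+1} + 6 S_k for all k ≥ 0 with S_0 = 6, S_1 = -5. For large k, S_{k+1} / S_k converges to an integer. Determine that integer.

3

The characteristic equation is r^2 - r - 6 = 0, which factors as (r - 3)(r + 2) = 0.
So the roots are 3 and -2. Since |3| > |-2| and the coefficient of 3^k is non-zero, the ratio tends to 3.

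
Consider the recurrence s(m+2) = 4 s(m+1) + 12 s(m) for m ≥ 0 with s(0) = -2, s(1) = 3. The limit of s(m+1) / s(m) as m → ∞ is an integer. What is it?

The characteristic equation is r^2 - 4r - 12 = 0, which factors as (r - 6)(r + 2) = 0.
So the roots are 6 and -2. Since |6| > |-2| and the coefficient of 6^m is non-zero, the ratio tends to 6.

6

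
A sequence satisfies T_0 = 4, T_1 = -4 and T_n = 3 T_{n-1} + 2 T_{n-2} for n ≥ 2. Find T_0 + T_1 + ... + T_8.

-15308

T_2 = 3·(-4) + 2·4 = -4
T_3 = 3·(-4) + 2·(-4) = -20
T_4 = 3·(-20) + 2·(-4) = -68
T_5 = 3·(-68) + 2·(-20) = -244
T_6 = 3·(-244) + 2·(-68) = -868
T_7 = 3·(-868) + 2·(-244) = -3092
T_8 = 3·(-3092) + 2·(-868) = -11012
Sum = 4 + (-4) + (-4) + (-20) + (-68) + (-244) + (-868) + (-3092) + (-11012) = -15308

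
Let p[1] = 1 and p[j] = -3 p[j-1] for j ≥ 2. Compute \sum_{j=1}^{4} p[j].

-20

p[2] = -3·1 = -3
p[3] = -3·(-3) = 9
p[4] = -3·9 = -27
Sum = 1 + (-3) + 9 + (-27) = -20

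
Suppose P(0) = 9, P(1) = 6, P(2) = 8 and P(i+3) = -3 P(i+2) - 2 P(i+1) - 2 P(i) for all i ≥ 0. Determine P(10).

31466

P(3) = -3(8) - 2(6) - 2(9) = -54
P(4) = -3(-54) - 2(8) - 2(6) = 134
P(5) = -3(134) - 2(-54) - 2(8) = -310
P(6) = -3(-310) - 2(134) - 2(-54) = 770
P(7) = -3(770) - 2(-310) - 2(134) = -1958
P(8) = -3(-1958) - 2(770) - 2(-310) = 4954
P(9) = -3(4954) - 2(-1958) - 2(770) = -12486
P(10) = -3(-12486) - 2(4954) - 2(-1958) = 31466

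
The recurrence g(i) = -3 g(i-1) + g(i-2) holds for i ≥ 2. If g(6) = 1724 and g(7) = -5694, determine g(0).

-4

Rearranging, g(i-2) = g(i) + 3 g(i-1).
g(5) = -5694 + 3*1724 = -522
g(4) = 1724 + 3*(-522) = 158
g(3) = -522 + 3*158 = -48
g(2) = 158 + 3*(-48) = 14
g(1) = -48 + 3*14 = -6
g(0) = 14 + 3*(-6) = -4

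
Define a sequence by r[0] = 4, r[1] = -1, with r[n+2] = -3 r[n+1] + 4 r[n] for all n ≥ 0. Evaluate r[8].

65539

r[2] = -3·(-1) + 4·4 = 19
r[3] = -3·19 + 4·(-1) = -61
r[4] = -3·(-61) + 4·19 = 259
r[5] = -3·259 + 4·(-61) = -1021
r[6] = -3·(-1021) + 4·259 = 4099
r[7] = -3·4099 + 4·(-1021) = -16381
r[8] = -3·(-16381) + 4·4099 = 65539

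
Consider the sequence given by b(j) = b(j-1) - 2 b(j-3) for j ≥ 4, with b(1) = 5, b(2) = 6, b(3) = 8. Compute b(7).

-26

b(4) = 8 - 2·5 = -2
b(5) = (-2) - 2·6 = -14
b(6) = (-14) - 2·8 = -30
b(7) = (-30) - 2·(-2) = -26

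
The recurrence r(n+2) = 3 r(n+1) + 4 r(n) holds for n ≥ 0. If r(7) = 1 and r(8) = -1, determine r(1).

1

Rearranging, r(n-2) = (r(n) - 3 r(n-1)) / 4.
r(6) = (-1 - 3(1)) / 4 = -4/4 = -1
r(5) = (1 - 3(-1)) / 4 = 4/4 = 1
r(4) = (-1 - 3(1)) / 4 = -4/4 = -1
r(3) = (1 - 3(-1)) / 4 = 4/4 = 1
r(2) = (-1 - 3(1)) / 4 = -4/4 = -1
r(1) = (1 - 3(-1)) / 4 = 4/4 = 1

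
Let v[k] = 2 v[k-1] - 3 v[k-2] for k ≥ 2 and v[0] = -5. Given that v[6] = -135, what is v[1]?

-3

Let v[1] = z.
v[2] = 15 + 2z
v[3] = 30 + z
v[4] = 15 - 4z
v[5] = -60 - 11z
v[6] = -165 - 10z
So -165 - 10z = -135, giving z = -3.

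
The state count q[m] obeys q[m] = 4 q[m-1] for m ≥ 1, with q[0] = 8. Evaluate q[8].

524288

q[1] = 4*8 = 32
q[2] = 4*32 = 128
q[3] = 4*128 = 512
q[4] = 4*512 = 2048
q[5] = 4*2048 = 8192
q[6] = 4*8192 = 32768
q[7] = 4*32768 = 131072
q[8] = 4*131072 = 524288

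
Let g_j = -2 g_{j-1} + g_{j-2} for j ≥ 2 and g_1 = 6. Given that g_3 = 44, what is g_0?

Let g_0 = z.
g_2 = -12 + z
g_3 = 30 - 2z
So 30 - 2z = 44, giving z = -7.

-7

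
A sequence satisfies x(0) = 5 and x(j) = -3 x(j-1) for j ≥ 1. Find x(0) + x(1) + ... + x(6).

x(1) = -3·5 = -15
x(2) = -3·(-15) = 45
x(3) = -3·45 = -135
x(4) = -3·(-135) = 405
x(5) = -3·405 = -1215
x(6) = -3·(-1215) = 3645
Sum = 5 + (-15) + 45 + (-135) + 405 + (-1215) + 3645 = 2735

2735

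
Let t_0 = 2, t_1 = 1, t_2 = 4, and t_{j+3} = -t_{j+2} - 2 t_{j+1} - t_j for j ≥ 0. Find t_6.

t_3 = -4 - 2(1) - 2 = -8
t_4 = -(-8) - 2(4) - 1 = -1
t_5 = -(-1) - 2(-8) - 4 = 13
t_6 = -13 - 2(-1) - (-8) = -3

-3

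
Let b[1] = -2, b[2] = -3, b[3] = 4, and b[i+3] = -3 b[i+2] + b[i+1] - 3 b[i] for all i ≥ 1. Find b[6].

b[4] = -3*4 + (-3) - 3*(-2) = -9
b[5] = -3*(-9) + 4 - 3*(-3) = 40
b[6] = -3*40 + (-9) - 3*4 = -141

-141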